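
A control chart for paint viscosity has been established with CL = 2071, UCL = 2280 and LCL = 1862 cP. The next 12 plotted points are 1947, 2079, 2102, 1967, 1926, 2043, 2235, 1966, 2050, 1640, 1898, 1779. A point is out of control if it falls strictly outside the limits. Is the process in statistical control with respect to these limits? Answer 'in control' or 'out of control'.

out of control

Compare each point to [1862, 2280]: sample 10 = 1640 < LCL; sample 12 = 1779 < LCL.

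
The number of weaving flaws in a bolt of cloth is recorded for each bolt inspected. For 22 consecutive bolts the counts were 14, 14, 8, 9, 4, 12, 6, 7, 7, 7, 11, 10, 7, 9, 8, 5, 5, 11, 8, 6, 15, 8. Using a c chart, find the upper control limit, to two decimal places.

17.52

c̄ = (14 + 14 + 8 + 9 + 4 + 12 + 6 + 7 + 7 + 7 + 11 + 10 + 7 + 9 + 8 + 5 + 5 + 11 + 8 + 6 + 15 + 8) / 22 = 191 / 22 = 8.6818
UCL = c̄ + 3√c̄ = 8.6818 + 3 × √8.6818 = 8.6818 + 3 × 2.9465 = 17.5213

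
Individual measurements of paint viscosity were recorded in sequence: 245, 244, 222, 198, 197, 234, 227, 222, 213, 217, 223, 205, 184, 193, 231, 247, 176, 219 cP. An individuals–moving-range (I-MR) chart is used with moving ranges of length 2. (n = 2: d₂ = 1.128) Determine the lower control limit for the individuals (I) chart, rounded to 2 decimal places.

164.56

X̄ = (245 + 244 + 222 + 198 + 197 + 234 + 227 + 222 + 213 + 217 + 223 + 205 + 184 + 193 + 231 + 247 + 176 + 219) / 18 = 216.5000
Moving ranges: 1, 22, 24, 1, 37, 7, 5, 9, 4, 6, 18, 21, 9, 38, 16, 71, 43; M̄R̄ = 332.0000 / 17 = 19.5294
LCL = X̄ − 3·M̄R̄/d₂ = 216.5000 − 3 × 19.5294 / 1.128 = 164.5601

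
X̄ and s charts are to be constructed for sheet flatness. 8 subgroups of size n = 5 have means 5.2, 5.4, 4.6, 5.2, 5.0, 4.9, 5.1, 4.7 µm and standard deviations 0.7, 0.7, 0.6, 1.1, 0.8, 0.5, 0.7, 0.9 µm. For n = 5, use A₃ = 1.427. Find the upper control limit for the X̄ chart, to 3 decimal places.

6.083

X̄̄ = (5.2 + 5.4 + 4.6 + 5.2 + 5.0 + 4.9 + 5.1 + 4.7) / 8 = 5.0125
s̄ = (0.7 + 0.7 + 0.6 + 1.1 + 0.8 + 0.5 + 0.7 + 0.9) / 8 = 0.7500
UCL = X̄̄ + A₃·s̄ = 5.0125 + 1.427 × 0.7500 = 6.0828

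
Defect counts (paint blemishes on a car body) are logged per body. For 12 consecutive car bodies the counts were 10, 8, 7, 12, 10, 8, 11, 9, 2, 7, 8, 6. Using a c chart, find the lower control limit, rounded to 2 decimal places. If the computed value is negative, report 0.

0.00

c̄ = (10 + 8 + 7 + 12 + 10 + 8 + 11 + 9 + 2 + 7 + 8 + 6) / 12 = 98 / 12 = 8.1667
LCL = c̄ − 3√c̄ = 8.1667 − 3 × 2.8577 = -0.4065 → 0 (cannot be negative)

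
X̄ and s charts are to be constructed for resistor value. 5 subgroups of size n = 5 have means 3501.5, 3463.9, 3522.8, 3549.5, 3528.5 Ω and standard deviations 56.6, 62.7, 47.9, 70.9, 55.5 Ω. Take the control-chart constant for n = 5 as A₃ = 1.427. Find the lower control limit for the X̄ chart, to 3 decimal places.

X̄̄ = (3501.5 + 3463.9 + 3522.8 + 3549.5 + 3528.5) / 5 = 3513.2400
s̄ = (56.6 + 62.7 + 47.9 + 70.9 + 55.5) / 5 = 58.7200
LCL = X̄̄ − A₃·s̄ = 3513.2400 − 1.427 × 58.7200 = 3429.4466

3429.447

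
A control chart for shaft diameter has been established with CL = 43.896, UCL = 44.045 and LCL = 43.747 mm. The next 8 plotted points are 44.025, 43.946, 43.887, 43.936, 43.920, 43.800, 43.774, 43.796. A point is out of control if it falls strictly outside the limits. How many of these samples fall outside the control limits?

0

All 8 points lie within [43.747, 44.045].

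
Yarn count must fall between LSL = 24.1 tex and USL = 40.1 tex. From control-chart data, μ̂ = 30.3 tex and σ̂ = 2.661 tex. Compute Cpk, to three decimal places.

0.777

Cpu = (USL − μ̂) / (3σ̂) = (40.1 − 30.3) / (3 × 2.661) = 1.2276; Cpl = (μ̂ − LSL) / (3σ̂) = (30.3 − 24.1) / (3 × 2.661) = 0.7767; Cpk = min(Cpu, Cpl) = 0.7767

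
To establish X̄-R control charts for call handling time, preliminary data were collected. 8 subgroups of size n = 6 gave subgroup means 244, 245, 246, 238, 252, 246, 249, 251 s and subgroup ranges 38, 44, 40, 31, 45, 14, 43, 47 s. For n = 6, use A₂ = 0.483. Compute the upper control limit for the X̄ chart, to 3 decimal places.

264.608

X̄̄ = (244 + 245 + 246 + 238 + 252 + 246 + 249 + 251) / 8 = 1971.0000 / 8 = 246.3750
R̄ = (38 + 44 + 40 + 31 + 45 + 14 + 43 + 47) / 8 = 302.0000 / 8 = 37.7500
UCL = X̄̄ + A₂·R̄ = 246.3750 + 0.483 × 37.7500 = 264.6082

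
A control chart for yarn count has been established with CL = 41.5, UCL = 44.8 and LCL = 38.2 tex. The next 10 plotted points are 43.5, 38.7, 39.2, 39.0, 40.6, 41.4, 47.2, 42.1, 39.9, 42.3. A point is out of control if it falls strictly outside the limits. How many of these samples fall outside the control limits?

Compare each point to [38.2, 44.8]: sample 7 = 47.2 > UCL.

1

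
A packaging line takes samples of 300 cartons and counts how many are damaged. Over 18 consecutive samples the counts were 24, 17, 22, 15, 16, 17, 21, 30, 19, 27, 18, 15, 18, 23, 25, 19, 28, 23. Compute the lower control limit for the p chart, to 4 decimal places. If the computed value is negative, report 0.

p̄ = Σdᵢ / (k·n) = 377 / (18 × 300) = 0.06981
LCL = p̄ − 3·√(p̄(1−p̄)/n) = 0.06981 − 3 × 0.01471 = 0.02568

0.0257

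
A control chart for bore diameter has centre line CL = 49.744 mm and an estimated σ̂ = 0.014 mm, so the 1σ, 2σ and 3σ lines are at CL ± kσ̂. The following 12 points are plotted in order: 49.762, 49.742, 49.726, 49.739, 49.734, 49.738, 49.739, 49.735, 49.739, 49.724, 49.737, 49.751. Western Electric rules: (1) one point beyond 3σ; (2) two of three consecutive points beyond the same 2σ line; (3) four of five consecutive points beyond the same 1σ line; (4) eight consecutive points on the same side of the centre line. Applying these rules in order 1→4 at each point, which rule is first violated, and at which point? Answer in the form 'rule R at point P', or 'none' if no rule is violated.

rule 4 at point 9

Zone of each point (C = within 1σ̂, B = 1σ̂–2σ̂, A = 2σ̂–3σ̂, * = beyond 3σ̂; sign = side of CL): 1:+B, 2:-C, 3:-B, 4:-C, 5:-C, 6:-C, 7:-C, 8:-C, 9:-C, 10:-B, 11:-C, 12:+C
Rule 4 (eight consecutive points on the same side of the centre line) is satisfied at point 9.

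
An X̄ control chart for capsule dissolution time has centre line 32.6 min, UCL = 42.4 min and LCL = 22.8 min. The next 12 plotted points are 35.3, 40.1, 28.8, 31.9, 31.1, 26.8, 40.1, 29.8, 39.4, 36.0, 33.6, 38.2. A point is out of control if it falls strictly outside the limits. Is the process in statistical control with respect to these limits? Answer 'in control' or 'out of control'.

All 12 points lie within [22.8, 42.4].

in control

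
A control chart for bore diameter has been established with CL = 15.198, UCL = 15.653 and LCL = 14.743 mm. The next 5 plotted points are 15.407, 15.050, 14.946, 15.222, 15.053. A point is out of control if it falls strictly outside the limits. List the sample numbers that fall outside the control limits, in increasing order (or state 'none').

All 5 points lie within [14.743, 15.653].

none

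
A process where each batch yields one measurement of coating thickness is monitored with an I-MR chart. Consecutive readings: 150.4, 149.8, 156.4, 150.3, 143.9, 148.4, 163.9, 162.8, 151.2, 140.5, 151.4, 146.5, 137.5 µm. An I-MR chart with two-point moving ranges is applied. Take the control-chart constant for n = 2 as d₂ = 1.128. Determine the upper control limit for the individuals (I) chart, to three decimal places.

169.712

X̄ = (150.4 + 149.8 + 156.4 + 150.3 + 143.9 + 148.4 + 163.9 + 162.8 + 151.2 + 140.5 + 151.4 + 146.5 + 137.5) / 13 = 150.2308
Moving ranges: 0.6, 6.6, 6.1, 6.4, 4.5, 15.5, 1.1, 11.6, 10.7, 10.9, 4.9, 9.0; M̄R̄ = 87.9000 / 12 = 7.3250
UCL = X̄ + 3·M̄R̄/d₂ = 150.2308 + 3 × 7.3250 / 1.128 = 169.7122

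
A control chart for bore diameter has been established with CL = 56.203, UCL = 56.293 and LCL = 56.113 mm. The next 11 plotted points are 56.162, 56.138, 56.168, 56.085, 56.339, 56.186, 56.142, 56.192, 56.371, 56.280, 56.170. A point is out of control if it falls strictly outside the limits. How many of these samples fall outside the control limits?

3

Compare each point to [56.113, 56.293]: sample 4 = 56.085 < LCL; sample 5 = 56.339 > UCL; sample 9 = 56.371 > UCL.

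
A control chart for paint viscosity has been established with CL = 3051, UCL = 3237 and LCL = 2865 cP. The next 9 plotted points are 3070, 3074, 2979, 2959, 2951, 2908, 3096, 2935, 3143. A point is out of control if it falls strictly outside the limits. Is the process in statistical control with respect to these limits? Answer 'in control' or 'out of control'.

All 9 points lie within [2865, 3237].

in control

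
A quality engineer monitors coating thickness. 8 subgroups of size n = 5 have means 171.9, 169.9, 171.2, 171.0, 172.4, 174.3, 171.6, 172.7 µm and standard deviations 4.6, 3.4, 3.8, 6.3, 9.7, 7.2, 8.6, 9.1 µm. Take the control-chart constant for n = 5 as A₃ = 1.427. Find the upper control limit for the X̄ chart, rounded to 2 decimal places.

181.28

X̄̄ = (171.9 + 169.9 + 171.2 + 171.0 + 172.4 + 174.3 + 171.6 + 172.7) / 8 = 171.8750
s̄ = (4.6 + 3.4 + 3.8 + 6.3 + 9.7 + 7.2 + 8.6 + 9.1) / 8 = 6.5875
UCL = X̄̄ + A₃·s̄ = 171.8750 + 1.427 × 6.5875 = 181.2754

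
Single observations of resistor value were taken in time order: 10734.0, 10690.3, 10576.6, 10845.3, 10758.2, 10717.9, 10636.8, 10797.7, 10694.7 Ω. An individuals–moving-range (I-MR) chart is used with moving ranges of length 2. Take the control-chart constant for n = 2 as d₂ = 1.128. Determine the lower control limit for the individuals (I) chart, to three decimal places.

10418.130

X̄ = (10734.0 + 10690.3 + 10576.6 + 10845.3 + 10758.2 + 10717.9 + 10636.8 + 10797.7 + 10694.7) / 9 = 10716.8333
Moving ranges: 43.7, 113.7, 268.7, 87.1, 40.3, 81.1, 160.9, 103.0; M̄R̄ = 898.5000 / 8 = 112.3125
LCL = X̄ − 3·M̄R̄/d₂ = 10716.8333 − 3 × 112.3125 / 1.128 = 10418.1299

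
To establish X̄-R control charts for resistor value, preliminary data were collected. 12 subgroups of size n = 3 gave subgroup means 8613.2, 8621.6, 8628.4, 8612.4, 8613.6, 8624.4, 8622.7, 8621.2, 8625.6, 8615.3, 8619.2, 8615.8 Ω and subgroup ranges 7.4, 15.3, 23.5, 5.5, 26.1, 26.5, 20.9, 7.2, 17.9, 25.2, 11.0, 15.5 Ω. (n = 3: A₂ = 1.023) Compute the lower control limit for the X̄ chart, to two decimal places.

8602.23

X̄̄ = (8613.2 + 8621.6 + 8628.4 + 8612.4 + 8613.6 + 8624.4 + 8622.7 + 8621.2 + 8625.6 + 8615.3 + 8619.2 + 8615.8) / 12 = 103433.4000 / 12 = 8619.4500
R̄ = (7.4 + 15.3 + 23.5 + 5.5 + 26.1 + 26.5 + 20.9 + 7.2 + 17.9 + 25.2 + 11.0 + 15.5) / 12 = 202.0000 / 12 = 16.8333
LCL = X̄̄ − A₂·R̄ = 8619.4500 − 1.023 × 16.8333 = 8602.2295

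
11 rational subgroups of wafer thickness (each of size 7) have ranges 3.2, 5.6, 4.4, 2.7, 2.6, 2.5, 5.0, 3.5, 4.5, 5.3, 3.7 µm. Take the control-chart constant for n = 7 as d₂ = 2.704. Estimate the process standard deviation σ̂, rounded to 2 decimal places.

R̄ = (3.2 + 5.6 + 4.4 + 2.7 + 2.6 + 2.5 + 5.0 + 3.5 + 4.5 + 5.3 + 3.7) / 11 = 3.9091
σ̂ = R̄ / d₂ = 3.9091 / 2.704 = 1.4457

1.45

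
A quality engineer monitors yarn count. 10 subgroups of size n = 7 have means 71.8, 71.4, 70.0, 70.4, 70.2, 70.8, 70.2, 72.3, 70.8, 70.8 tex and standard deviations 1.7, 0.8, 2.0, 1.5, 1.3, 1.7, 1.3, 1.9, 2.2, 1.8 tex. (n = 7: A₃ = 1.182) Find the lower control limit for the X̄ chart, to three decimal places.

68.955

X̄̄ = (71.8 + 71.4 + 70.0 + 70.4 + 70.2 + 70.8 + 70.2 + 72.3 + 70.8 + 70.8) / 10 = 70.8700
s̄ = (1.7 + 0.8 + 2.0 + 1.5 + 1.3 + 1.7 + 1.3 + 1.9 + 2.2 + 1.8) / 10 = 1.6200
LCL = X̄̄ − A₃·s̄ = 70.8700 − 1.182 × 1.6200 = 68.9552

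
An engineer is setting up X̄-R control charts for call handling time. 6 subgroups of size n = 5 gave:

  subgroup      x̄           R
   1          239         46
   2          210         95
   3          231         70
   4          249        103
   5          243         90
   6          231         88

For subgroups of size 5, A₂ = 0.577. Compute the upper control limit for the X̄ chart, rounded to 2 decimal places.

X̄̄ = (239 + 210 + 231 + 249 + 243 + 231) / 6 = 1403.0000 / 6 = 233.8333
R̄ = (46 + 95 + 70 + 103 + 90 + 88) / 6 = 492.0000 / 6 = 82.0000
UCL = X̄̄ + A₂·R̄ = 233.8333 + 0.577 × 82.0000 = 281.1473

281.15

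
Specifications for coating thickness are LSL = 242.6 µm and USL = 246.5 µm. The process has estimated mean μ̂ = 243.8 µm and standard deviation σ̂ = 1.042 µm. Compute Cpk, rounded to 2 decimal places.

Cpu = (USL − μ̂) / (3σ̂) = (246.5 − 243.8) / (3 × 1.042) = 0.8637; Cpl = (μ̂ − LSL) / (3σ̂) = (243.8 − 242.6) / (3 × 1.042) = 0.3839; Cpk = min(Cpu, Cpl) = 0.3839

0.38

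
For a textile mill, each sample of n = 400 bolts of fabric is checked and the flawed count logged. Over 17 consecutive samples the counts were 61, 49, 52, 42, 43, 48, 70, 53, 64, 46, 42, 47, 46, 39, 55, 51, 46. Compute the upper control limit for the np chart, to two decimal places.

70.12

p̄ = Σdᵢ / (k·n) = 854 / (17 × 400) = 0.12559
UCL = np̄ + 3·√(np̄(1−p̄)) = 50.2353 + 3 × √(50.2353×0.87441) = 50.2353 + 3 × 6.6277 = 70.1184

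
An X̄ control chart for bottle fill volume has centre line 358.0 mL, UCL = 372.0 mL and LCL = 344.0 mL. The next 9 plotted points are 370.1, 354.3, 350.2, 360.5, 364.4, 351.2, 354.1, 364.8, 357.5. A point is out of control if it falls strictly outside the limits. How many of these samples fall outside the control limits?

All 9 points lie within [344.0, 372.0].

0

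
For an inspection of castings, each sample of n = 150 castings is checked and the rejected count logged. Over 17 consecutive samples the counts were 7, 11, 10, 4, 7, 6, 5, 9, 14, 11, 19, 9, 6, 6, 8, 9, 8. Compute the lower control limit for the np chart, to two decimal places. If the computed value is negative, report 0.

p̄ = Σdᵢ / (k·n) = 149 / (17 × 150) = 0.05843
LCL = np̄ − 3·√(np̄(1−p̄)) = 8.7647 − 3 × 2.8727 = 0.1465

0.15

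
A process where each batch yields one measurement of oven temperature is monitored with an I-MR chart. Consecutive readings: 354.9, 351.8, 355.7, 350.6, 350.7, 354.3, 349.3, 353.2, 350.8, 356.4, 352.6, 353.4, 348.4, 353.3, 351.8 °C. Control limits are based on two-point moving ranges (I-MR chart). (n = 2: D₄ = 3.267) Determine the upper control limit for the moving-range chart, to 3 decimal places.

11.364

Moving ranges: 3.1, 3.9, 5.1, 0.1, 3.6, 5.0, 3.9, 2.4, 5.6, 3.8, 0.8, 5.0, 4.9, 1.5; M̄R̄ = 48.7000 / 14 = 3.4786
UCL_MR = D₄·M̄R̄ = 3.267 × 3.4786 = 11.3645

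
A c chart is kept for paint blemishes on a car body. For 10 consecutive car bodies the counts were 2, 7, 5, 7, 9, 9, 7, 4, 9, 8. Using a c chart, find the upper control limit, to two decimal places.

c̄ = (2 + 7 + 5 + 7 + 9 + 9 + 7 + 4 + 9 + 8) / 10 = 67 / 10 = 6.7000
UCL = c̄ + 3√c̄ = 6.7000 + 3 × √6.7000 = 6.7000 + 3 × 2.5884 = 14.4653

14.47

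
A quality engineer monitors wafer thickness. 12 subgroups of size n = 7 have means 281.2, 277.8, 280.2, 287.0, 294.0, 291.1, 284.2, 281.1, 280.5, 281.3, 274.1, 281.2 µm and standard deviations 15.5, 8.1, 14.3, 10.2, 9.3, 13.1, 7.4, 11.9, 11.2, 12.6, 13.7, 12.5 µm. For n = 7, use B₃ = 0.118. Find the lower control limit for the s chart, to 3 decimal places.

1.375

s̄ = (15.5 + 8.1 + 14.3 + 10.2 + 9.3 + 13.1 + 7.4 + 11.9 + 11.2 + 12.6 + 13.7 + 12.5) / 12 = 11.6500
LCL_s = B₃·s̄ = 0.118 × 11.6500 = 1.3747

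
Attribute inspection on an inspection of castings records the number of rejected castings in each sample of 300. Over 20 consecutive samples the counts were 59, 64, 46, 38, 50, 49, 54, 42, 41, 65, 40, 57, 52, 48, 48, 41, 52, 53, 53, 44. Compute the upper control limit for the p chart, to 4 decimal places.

p̄ = Σdᵢ / (k·n) = 996 / (20 × 300) = 0.16600
UCL = p̄ + 3·√(p̄(1−p̄)/n) = 0.16600 + 3 × √(0.16600×0.83400/300) = 0.16600 + 3 × 0.02148 = 0.23045

0.2304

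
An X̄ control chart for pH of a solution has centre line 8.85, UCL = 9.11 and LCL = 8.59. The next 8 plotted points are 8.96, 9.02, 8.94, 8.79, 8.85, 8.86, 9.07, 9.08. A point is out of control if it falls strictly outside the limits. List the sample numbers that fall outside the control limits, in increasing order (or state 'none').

All 8 points lie within [8.59, 9.11].

none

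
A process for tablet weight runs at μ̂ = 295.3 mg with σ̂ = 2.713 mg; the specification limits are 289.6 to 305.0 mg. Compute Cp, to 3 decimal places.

0.946

Cp = (USL − LSL) / (6σ̂) = (305.0 − 289.6) / (6 × 2.713) = 15.4000 / 16.2780 = 0.9461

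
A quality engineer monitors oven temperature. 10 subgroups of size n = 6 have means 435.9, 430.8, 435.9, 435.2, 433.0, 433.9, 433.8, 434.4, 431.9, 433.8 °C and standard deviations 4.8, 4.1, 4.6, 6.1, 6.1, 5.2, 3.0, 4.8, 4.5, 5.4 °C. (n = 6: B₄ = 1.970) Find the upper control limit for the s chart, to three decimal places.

s̄ = (4.8 + 4.1 + 4.6 + 6.1 + 6.1 + 5.2 + 3.0 + 4.8 + 4.5 + 5.4) / 10 = 4.8600
UCL_s = B₄·s̄ = 1.970 × 4.8600 = 9.5742

9.574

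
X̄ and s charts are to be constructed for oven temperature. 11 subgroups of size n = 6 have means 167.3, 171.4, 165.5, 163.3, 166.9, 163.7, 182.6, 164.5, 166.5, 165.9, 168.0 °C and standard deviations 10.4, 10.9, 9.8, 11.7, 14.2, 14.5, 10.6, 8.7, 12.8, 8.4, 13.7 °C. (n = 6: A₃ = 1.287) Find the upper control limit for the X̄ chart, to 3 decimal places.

182.489

X̄̄ = (167.3 + 171.4 + 165.5 + 163.3 + 166.9 + 163.7 + 182.6 + 164.5 + 166.5 + 165.9 + 168.0) / 11 = 167.7818
s̄ = (10.4 + 10.9 + 9.8 + 11.7 + 14.2 + 14.5 + 10.6 + 8.7 + 12.8 + 8.4 + 13.7) / 11 = 11.4273
UCL = X̄̄ + A₃·s̄ = 167.7818 + 1.287 × 11.4273 = 182.4887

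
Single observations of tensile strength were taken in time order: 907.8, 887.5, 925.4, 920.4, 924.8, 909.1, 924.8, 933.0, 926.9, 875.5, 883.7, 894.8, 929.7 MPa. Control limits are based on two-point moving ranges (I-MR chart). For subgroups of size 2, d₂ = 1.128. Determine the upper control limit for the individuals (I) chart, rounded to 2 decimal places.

959.55

X̄ = (907.8 + 887.5 + 925.4 + 920.4 + 924.8 + 909.1 + 924.8 + 933.0 + 926.9 + 875.5 + 883.7 + 894.8 + 929.7) / 13 = 911.0308
Moving ranges: 20.3, 37.9, 5.0, 4.4, 15.7, 15.7, 8.2, 6.1, 51.4, 8.2, 11.1, 34.9; M̄R̄ = 218.9000 / 12 = 18.2417
UCL = X̄ + 3·M̄R̄/d₂ = 911.0308 + 3 × 18.2417 / 1.128 = 959.5458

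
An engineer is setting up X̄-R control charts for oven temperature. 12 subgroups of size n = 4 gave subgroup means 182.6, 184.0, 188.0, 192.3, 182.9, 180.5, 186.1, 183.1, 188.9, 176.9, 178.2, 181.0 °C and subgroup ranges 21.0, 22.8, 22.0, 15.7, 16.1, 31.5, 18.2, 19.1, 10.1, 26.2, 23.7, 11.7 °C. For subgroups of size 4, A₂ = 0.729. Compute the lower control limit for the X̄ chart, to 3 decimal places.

169.244

X̄̄ = (182.6 + 184.0 + 188.0 + 192.3 + 182.9 + 180.5 + 186.1 + 183.1 + 188.9 + 176.9 + 178.2 + 181.0) / 12 = 2204.5000 / 12 = 183.7083
R̄ = (21.0 + 22.8 + 22.0 + 15.7 + 16.1 + 31.5 + 18.2 + 19.1 + 10.1 + 26.2 + 23.7 + 11.7) / 12 = 238.1000 / 12 = 19.8417
LCL = X̄̄ − A₂·R̄ = 183.7083 − 0.729 × 19.8417 = 169.2438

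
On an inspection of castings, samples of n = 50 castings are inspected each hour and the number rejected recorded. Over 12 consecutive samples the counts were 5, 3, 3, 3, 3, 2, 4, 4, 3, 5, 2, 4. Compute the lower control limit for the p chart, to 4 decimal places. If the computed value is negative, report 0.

p̄ = Σdᵢ / (k·n) = 41 / (12 × 50) = 0.06833
LCL = p̄ − 3·√(p̄(1−p̄)/n) = 0.06833 − 3 × 0.03568 = -0.03872 → 0 (negative, so LCL = 0)

0.0000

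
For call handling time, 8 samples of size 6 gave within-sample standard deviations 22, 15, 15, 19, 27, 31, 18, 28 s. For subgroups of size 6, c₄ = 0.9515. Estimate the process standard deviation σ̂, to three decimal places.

s̄ = (22 + 15 + 15 + 19 + 27 + 31 + 18 + 28) / 8 = 21.8750
σ̂ = s̄ / c₄ = 21.8750 / 0.9515 = 22.9900

22.990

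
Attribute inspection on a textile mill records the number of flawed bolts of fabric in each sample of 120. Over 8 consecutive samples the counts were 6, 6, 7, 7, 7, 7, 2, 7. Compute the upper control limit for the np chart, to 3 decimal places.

13.358

p̄ = Σdᵢ / (k·n) = 49 / (8 × 120) = 0.05104
UCL = np̄ + 3·√(np̄(1−p̄)) = 6.1250 + 3 × √(6.1250×0.94896) = 6.1250 + 3 × 2.4109 = 13.3577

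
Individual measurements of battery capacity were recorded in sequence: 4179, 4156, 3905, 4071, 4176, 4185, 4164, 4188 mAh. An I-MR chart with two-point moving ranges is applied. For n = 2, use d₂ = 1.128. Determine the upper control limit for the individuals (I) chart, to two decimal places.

4355.58

X̄ = (4179 + 4156 + 3905 + 4071 + 4176 + 4185 + 4164 + 4188) / 8 = 4128.0000
Moving ranges: 23, 251, 166, 105, 9, 21, 24; M̄R̄ = 599.0000 / 7 = 85.5714
UCL = X̄ + 3·M̄R̄/d₂ = 4128.0000 + 3 × 85.5714 / 1.128 = 4355.5836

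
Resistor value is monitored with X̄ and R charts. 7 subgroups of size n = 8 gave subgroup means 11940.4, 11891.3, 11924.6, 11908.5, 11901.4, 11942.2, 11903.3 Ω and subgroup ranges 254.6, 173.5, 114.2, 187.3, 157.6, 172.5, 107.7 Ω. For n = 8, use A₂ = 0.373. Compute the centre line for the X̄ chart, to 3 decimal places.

11915.957

X̄̄ = (11940.4 + 11891.3 + 11924.6 + 11908.5 + 11901.4 + 11942.2 + 11903.3) / 7 = 83411.7000 / 7 = 11915.9571
CL = X̄̄ = 11915.9571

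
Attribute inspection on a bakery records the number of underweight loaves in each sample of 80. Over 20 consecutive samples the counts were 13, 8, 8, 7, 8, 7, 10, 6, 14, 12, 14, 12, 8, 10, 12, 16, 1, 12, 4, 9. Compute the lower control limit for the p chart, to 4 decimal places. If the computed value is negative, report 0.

0.0106

p̄ = Σdᵢ / (k·n) = 191 / (20 × 80) = 0.11937
LCL = p̄ − 3·√(p̄(1−p̄)/n) = 0.11937 − 3 × 0.03625 = 0.01063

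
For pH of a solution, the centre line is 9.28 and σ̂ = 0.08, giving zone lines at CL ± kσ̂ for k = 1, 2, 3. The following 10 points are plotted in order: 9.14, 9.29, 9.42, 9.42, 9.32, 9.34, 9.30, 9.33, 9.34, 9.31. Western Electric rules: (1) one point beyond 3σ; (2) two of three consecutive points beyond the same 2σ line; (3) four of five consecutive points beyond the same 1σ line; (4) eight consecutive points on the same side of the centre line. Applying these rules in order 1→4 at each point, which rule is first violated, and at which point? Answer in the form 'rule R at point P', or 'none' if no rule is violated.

Zone of each point (C = within 1σ̂, B = 1σ̂–2σ̂, A = 2σ̂–3σ̂, * = beyond 3σ̂; sign = side of CL): 1:-B, 2:+C, 3:+B, 4:+B, 5:+C, 6:+C, 7:+C, 8:+C, 9:+C, 10:+C
Rule 4 (eight consecutive points on the same side of the centre line) is satisfied at point 9.

rule 4 at point 9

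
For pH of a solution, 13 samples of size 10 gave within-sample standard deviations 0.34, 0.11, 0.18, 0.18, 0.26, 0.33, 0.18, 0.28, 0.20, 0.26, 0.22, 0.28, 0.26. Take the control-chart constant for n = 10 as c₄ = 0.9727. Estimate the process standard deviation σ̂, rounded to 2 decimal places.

0.24

s̄ = (0.34 + 0.11 + 0.18 + 0.18 + 0.26 + 0.33 + 0.18 + 0.28 + 0.20 + 0.26 + 0.22 + 0.28 + 0.26) / 13 = 0.2369
σ̂ = s̄ / c₄ = 0.2369 / 0.9727 = 0.2436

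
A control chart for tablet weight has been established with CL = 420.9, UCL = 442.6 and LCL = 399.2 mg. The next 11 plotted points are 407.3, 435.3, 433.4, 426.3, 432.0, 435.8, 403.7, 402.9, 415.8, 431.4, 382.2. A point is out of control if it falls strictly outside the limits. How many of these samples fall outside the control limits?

Compare each point to [399.2, 442.6]: sample 11 = 382.2 < LCL.

1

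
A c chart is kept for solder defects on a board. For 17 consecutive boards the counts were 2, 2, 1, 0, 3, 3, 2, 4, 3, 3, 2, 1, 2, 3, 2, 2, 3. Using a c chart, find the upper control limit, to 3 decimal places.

c̄ = (2 + 2 + 1 + 0 + 3 + 3 + 2 + 4 + 3 + 3 + 2 + 1 + 2 + 3 + 2 + 2 + 3) / 17 = 38 / 17 = 2.2353
UCL = c̄ + 3√c̄ = 2.2353 + 3 × √2.2353 = 2.2353 + 3 × 1.4951 = 6.7206

6.721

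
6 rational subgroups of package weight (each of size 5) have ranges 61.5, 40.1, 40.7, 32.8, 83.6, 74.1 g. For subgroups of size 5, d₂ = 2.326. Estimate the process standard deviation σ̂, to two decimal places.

R̄ = (61.5 + 40.1 + 40.7 + 32.8 + 83.6 + 74.1) / 6 = 55.4667
σ̂ = R̄ / d₂ = 55.4667 / 2.326 = 23.8464

23.85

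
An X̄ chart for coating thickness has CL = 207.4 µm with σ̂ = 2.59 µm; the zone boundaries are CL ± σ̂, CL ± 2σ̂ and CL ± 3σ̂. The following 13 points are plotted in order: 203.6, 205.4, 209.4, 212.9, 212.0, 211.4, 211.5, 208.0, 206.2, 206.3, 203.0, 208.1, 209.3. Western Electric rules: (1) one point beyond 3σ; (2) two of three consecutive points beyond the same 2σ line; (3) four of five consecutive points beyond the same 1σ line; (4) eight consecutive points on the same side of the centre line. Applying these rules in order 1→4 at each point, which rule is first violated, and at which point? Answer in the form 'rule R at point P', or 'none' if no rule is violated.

rule 3 at point 7

Zone of each point (C = within 1σ̂, B = 1σ̂–2σ̂, A = 2σ̂–3σ̂, * = beyond 3σ̂; sign = side of CL): 1:-B, 2:-C, 3:+C, 4:+A, 5:+B, 6:+B, 7:+B, 8:+C, 9:-C, 10:-C, 11:-B, 12:+C, 13:+C
Rule 3 (four of five consecutive points beyond the same 1σ limit) is satisfied at point 7.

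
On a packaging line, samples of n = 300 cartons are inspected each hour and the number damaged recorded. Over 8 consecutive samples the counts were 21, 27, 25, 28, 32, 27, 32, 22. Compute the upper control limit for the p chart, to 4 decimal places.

0.1385

p̄ = Σdᵢ / (k·n) = 214 / (8 × 300) = 0.08917
UCL = p̄ + 3·√(p̄(1−p̄)/n) = 0.08917 + 3 × √(0.08917×0.91083/300) = 0.08917 + 3 × 0.01645 = 0.13853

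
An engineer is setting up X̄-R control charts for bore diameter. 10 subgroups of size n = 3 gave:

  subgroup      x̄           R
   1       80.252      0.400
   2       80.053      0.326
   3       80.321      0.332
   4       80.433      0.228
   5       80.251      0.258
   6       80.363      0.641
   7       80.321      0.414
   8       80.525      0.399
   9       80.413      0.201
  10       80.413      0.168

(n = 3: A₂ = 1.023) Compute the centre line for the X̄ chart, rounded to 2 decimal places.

X̄̄ = (80.252 + 80.053 + 80.321 + 80.433 + 80.251 + 80.363 + 80.321 + 80.525 + 80.413 + 80.413) / 10 = 803.3450 / 10 = 80.3345
CL = X̄̄ = 80.3345

80.33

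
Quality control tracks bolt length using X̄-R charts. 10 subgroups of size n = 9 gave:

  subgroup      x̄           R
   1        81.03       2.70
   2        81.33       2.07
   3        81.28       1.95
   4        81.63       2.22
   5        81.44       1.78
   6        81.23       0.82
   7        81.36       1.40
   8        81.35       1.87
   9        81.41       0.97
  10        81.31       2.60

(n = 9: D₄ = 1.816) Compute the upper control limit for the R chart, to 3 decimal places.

R̄ = (2.70 + 2.07 + 1.95 + 2.22 + 1.78 + 0.82 + 1.40 + 1.87 + 0.97 + 2.60) / 10 = 18.3800 / 10 = 1.8380
UCL_R = D₄·R̄ = 1.816 × 1.8380 = 3.3378

3.338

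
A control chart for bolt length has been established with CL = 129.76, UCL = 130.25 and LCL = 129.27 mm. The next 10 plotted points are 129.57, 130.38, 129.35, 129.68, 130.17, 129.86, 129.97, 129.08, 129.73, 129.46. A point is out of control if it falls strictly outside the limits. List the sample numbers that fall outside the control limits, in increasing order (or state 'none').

2, 8

Compare each point to [129.27, 130.25]: sample 2 = 130.38 > UCL; sample 8 = 129.08 < LCL.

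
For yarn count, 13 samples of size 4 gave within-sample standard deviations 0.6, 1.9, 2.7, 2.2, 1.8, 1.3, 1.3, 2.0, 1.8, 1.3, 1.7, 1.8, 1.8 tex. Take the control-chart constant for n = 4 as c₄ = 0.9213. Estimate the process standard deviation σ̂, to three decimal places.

s̄ = (0.6 + 1.9 + 2.7 + 2.2 + 1.8 + 1.3 + 1.3 + 2.0 + 1.8 + 1.3 + 1.7 + 1.8 + 1.8) / 13 = 1.7077
σ̂ = s̄ / c₄ = 1.7077 / 0.9213 = 1.8536

1.854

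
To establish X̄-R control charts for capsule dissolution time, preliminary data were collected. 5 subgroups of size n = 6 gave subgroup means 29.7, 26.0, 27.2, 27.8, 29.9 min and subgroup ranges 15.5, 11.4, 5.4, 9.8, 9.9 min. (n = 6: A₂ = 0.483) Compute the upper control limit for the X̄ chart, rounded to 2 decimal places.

X̄̄ = (29.7 + 26.0 + 27.2 + 27.8 + 29.9) / 5 = 140.6000 / 5 = 28.1200
R̄ = (15.5 + 11.4 + 5.4 + 9.8 + 9.9) / 5 = 52.0000 / 5 = 10.4000
UCL = X̄̄ + A₂·R̄ = 28.1200 + 0.483 × 10.4000 = 33.1432

33.14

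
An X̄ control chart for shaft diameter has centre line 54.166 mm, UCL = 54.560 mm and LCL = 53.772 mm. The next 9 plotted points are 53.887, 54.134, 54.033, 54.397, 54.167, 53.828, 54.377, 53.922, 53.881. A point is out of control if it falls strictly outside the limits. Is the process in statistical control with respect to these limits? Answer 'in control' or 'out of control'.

All 9 points lie within [53.772, 54.560].

in control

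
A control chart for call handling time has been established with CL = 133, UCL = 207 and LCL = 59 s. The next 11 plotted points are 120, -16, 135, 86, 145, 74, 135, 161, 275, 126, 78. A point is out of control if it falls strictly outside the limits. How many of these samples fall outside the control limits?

Compare each point to [59, 207]: sample 2 = -16 < LCL; sample 9 = 275 > UCL.

2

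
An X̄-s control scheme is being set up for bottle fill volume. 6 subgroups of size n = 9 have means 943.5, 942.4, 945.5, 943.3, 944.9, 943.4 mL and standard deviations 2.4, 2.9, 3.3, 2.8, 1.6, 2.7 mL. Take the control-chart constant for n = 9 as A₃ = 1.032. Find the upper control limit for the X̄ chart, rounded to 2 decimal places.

946.53

X̄̄ = (943.5 + 942.4 + 945.5 + 943.3 + 944.9 + 943.4) / 6 = 943.8333
s̄ = (2.4 + 2.9 + 3.3 + 2.8 + 1.6 + 2.7) / 6 = 2.6167
UCL = X̄̄ + A₃·s̄ = 943.8333 + 1.032 × 2.6167 = 946.5337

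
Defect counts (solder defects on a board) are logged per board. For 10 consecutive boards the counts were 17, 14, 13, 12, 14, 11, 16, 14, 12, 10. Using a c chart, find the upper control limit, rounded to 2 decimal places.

24.24

c̄ = (17 + 14 + 13 + 12 + 14 + 11 + 16 + 14 + 12 + 10) / 10 = 133 / 10 = 13.3000
UCL = c̄ + 3√c̄ = 13.3000 + 3 × √13.3000 = 13.3000 + 3 × 3.6469 = 24.2407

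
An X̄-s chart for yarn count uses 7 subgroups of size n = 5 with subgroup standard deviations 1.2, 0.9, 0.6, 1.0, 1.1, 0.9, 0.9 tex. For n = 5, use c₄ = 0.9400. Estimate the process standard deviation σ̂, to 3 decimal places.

1.003

s̄ = (1.2 + 0.9 + 0.6 + 1.0 + 1.1 + 0.9 + 0.9) / 7 = 0.9429
σ̂ = s̄ / c₄ = 0.9429 / 0.9400 = 1.0030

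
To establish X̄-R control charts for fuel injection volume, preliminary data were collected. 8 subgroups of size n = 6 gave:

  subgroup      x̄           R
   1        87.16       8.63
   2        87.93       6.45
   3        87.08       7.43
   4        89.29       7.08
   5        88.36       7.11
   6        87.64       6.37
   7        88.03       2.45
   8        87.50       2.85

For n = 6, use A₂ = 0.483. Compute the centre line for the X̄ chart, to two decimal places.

87.87

X̄̄ = (87.16 + 87.93 + 87.08 + 89.29 + 88.36 + 87.64 + 88.03 + 87.50) / 8 = 702.9900 / 8 = 87.8738
CL = X̄̄ = 87.8738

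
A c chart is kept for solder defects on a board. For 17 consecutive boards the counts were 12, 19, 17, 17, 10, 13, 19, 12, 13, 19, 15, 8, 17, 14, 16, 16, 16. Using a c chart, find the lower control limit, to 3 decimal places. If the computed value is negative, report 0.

c̄ = (12 + 19 + 17 + 17 + 10 + 13 + 19 + 12 + 13 + 19 + 15 + 8 + 17 + 14 + 16 + 16 + 16) / 17 = 253 / 17 = 14.8824
LCL = c̄ − 3√c̄ = 14.8824 − 3 × 3.8578 = 3.3091

3.309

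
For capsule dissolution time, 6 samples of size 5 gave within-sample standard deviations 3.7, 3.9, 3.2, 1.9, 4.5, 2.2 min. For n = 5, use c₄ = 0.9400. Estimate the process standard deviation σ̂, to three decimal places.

s̄ = (3.7 + 3.9 + 3.2 + 1.9 + 4.5 + 2.2) / 6 = 3.2333
σ̂ = s̄ / c₄ = 3.2333 / 0.9400 = 3.4397

3.440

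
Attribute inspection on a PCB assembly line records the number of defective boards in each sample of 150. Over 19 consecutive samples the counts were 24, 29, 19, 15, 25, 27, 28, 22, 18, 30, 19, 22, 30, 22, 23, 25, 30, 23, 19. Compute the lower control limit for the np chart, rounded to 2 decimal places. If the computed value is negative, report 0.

10.29

p̄ = Σdᵢ / (k·n) = 450 / (19 × 150) = 0.15789
LCL = np̄ − 3·√(np̄(1−p̄)) = 23.6842 − 3 × 4.4659 = 10.2864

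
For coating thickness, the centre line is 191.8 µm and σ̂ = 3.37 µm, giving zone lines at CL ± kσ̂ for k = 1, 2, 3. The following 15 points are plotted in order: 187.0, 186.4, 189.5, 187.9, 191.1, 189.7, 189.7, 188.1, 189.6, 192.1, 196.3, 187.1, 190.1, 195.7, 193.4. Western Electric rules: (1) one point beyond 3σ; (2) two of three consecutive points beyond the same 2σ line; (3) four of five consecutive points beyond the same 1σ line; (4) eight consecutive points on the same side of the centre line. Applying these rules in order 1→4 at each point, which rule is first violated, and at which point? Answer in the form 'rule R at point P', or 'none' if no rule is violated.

Zone of each point (C = within 1σ̂, B = 1σ̂–2σ̂, A = 2σ̂–3σ̂, * = beyond 3σ̂; sign = side of CL): 1:-B, 2:-B, 3:-C, 4:-B, 5:-C, 6:-C, 7:-C, 8:-B, 9:-C, 10:+C, 11:+B, 12:-B, 13:-C, 14:+B, 15:+C
Rule 4 (eight consecutive points on the same side of the centre line) is satisfied at point 8.

rule 4 at point 8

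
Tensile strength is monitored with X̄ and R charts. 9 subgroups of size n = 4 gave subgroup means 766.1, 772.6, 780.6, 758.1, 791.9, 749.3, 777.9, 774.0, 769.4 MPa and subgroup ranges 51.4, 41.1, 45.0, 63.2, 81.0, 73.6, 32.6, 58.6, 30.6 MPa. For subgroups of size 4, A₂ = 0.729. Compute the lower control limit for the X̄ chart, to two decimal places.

X̄̄ = (766.1 + 772.6 + 780.6 + 758.1 + 791.9 + 749.3 + 777.9 + 774.0 + 769.4) / 9 = 6939.9000 / 9 = 771.1000
R̄ = (51.4 + 41.1 + 45.0 + 63.2 + 81.0 + 73.6 + 32.6 + 58.6 + 30.6) / 9 = 477.1000 / 9 = 53.0111
LCL = X̄̄ − A₂·R̄ = 771.1000 − 0.729 × 53.0111 = 732.4549

732.45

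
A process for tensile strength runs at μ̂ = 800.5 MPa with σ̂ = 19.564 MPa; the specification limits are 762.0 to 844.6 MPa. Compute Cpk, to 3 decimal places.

0.656

Cpu = (USL − μ̂) / (3σ̂) = (844.6 − 800.5) / (3 × 19.564) = 0.7514; Cpl = (μ̂ − LSL) / (3σ̂) = (800.5 − 762.0) / (3 × 19.564) = 0.6560; Cpk = min(Cpu, Cpl) = 0.6560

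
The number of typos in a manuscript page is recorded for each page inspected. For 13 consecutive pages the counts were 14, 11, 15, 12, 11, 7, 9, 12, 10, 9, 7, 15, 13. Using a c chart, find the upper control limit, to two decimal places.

c̄ = (14 + 11 + 15 + 12 + 11 + 7 + 9 + 12 + 10 + 9 + 7 + 15 + 13) / 13 = 145 / 13 = 11.1538
UCL = c̄ + 3√c̄ = 11.1538 + 3 × √11.1538 = 11.1538 + 3 × 3.3397 = 21.1731

21.17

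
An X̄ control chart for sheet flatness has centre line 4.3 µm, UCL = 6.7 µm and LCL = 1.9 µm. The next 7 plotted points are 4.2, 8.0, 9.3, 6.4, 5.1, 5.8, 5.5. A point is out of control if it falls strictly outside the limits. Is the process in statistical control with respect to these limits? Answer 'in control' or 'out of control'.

Compare each point to [1.9, 6.7]: sample 2 = 8.0 > UCL; sample 3 = 9.3 > UCL.

out of control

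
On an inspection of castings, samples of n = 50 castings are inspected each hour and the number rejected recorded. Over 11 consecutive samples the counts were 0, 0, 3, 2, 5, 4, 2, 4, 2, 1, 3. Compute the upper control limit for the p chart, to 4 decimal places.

0.1373

p̄ = Σdᵢ / (k·n) = 26 / (11 × 50) = 0.04727
UCL = p̄ + 3·√(p̄(1−p̄)/n) = 0.04727 + 3 × √(0.04727×0.95273/50) = 0.04727 + 3 × 0.03001 = 0.13731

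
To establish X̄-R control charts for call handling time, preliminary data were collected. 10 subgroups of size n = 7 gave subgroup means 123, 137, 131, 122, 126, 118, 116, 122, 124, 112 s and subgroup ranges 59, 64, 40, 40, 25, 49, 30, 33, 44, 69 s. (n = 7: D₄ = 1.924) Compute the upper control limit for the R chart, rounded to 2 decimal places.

87.16

R̄ = (59 + 64 + 40 + 40 + 25 + 49 + 30 + 33 + 44 + 69) / 10 = 453.0000 / 10 = 45.3000
UCL_R = D₄·R̄ = 1.924 × 45.3000 = 87.1572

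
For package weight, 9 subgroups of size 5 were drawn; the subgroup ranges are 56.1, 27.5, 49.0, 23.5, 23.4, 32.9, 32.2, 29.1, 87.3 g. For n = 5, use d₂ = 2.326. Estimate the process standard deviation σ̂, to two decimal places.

17.24

R̄ = (56.1 + 27.5 + 49.0 + 23.5 + 23.4 + 32.9 + 32.2 + 29.1 + 87.3) / 9 = 40.1111
σ̂ = R̄ / d₂ = 40.1111 / 2.326 = 17.2447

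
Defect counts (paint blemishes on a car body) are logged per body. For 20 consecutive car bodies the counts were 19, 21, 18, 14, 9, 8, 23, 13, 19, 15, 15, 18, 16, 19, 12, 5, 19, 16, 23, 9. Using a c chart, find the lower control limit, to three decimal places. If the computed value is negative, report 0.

3.720

c̄ = (19 + 21 + 18 + 14 + 9 + 8 + 23 + 13 + 19 + 15 + 15 + 18 + 16 + 19 + 12 + 5 + 19 + 16 + 23 + 9) / 20 = 311 / 20 = 15.5500
LCL = c̄ − 3√c̄ = 15.5500 − 3 × 3.9433 = 3.7200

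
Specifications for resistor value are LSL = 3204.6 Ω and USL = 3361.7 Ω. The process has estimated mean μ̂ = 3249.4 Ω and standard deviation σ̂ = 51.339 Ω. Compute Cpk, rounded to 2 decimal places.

Cpu = (USL − μ̂) / (3σ̂) = (3361.7 − 3249.4) / (3 × 51.339) = 0.7291; Cpl = (μ̂ − LSL) / (3σ̂) = (3249.4 − 3204.6) / (3 × 51.339) = 0.2909; Cpk = min(Cpu, Cpl) = 0.2909

0.29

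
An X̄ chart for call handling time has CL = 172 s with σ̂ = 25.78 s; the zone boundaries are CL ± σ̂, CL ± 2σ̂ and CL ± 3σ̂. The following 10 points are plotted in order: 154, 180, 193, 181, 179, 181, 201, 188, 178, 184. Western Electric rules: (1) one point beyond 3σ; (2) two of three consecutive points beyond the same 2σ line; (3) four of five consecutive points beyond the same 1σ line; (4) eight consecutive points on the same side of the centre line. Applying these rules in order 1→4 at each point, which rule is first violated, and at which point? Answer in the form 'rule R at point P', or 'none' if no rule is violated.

Zone of each point (C = within 1σ̂, B = 1σ̂–2σ̂, A = 2σ̂–3σ̂, * = beyond 3σ̂; sign = side of CL): 1:-C, 2:+C, 3:+C, 4:+C, 5:+C, 6:+C, 7:+B, 8:+C, 9:+C, 10:+C
Rule 4 (eight consecutive points on the same side of the centre line) is satisfied at point 9.

rule 4 at point 9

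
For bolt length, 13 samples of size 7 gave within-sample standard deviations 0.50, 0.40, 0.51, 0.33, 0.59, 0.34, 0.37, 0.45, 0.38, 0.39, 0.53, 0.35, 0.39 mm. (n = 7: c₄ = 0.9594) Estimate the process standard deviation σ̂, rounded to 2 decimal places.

s̄ = (0.50 + 0.40 + 0.51 + 0.33 + 0.59 + 0.34 + 0.37 + 0.45 + 0.38 + 0.39 + 0.53 + 0.35 + 0.39) / 13 = 0.4254
σ̂ = s̄ / c₄ = 0.4254 / 0.9594 = 0.4434

0.44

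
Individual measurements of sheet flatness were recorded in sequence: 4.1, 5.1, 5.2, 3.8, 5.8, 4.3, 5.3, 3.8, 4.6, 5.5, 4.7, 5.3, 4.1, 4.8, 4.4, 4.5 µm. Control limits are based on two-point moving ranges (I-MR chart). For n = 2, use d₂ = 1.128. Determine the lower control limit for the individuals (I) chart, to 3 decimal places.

X̄ = (4.1 + 5.1 + 5.2 + 3.8 + 5.8 + 4.3 + 5.3 + 3.8 + 4.6 + 5.5 + 4.7 + 5.3 + 4.1 + 4.8 + 4.4 + 4.5) / 16 = 4.7062
Moving ranges: 1.0, 0.1, 1.4, 2.0, 1.5, 1.0, 1.5, 0.8, 0.9, 0.8, 0.6, 1.2, 0.7, 0.4, 0.1; M̄R̄ = 14.0000 / 15 = 0.9333
LCL = X̄ − 3·M̄R̄/d₂ = 4.7062 − 3 × 0.9333 / 1.128 = 2.2240

2.224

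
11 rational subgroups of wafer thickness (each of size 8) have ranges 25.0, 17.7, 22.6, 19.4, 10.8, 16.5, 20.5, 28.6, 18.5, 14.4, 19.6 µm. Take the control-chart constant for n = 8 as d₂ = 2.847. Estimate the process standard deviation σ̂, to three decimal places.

R̄ = (25.0 + 17.7 + 22.6 + 19.4 + 10.8 + 16.5 + 20.5 + 28.6 + 18.5 + 14.4 + 19.6) / 11 = 19.4182
σ̂ = R̄ / d₂ = 19.4182 / 2.847 = 6.8206

6.821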